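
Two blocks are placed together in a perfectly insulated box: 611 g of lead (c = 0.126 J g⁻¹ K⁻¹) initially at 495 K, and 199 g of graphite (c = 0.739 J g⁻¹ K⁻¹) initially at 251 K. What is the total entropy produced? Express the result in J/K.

Energy balance: T_f = (m₁c₁T₁ + m₂c₂T₂)/(m₁c₁ + m₂c₂) = 334.84 K.
ΔS₁ = m₁c₁ ln(T_f/T₁) = 76.986 × ln(334.84/495) = -30.09 J/K.
ΔS₂ = m₂c₂ ln(T_f/T₂) = 147.061 × ln(334.84/251) = 42.38 J/K.
ΔS_total = -30.09 + 42.38 = 12.3 J/K.

ΔS_total = 12.3 J/K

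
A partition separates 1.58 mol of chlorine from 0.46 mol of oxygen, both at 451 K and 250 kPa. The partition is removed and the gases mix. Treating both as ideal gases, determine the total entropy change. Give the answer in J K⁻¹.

Mole fractions: x_A = 1.58/2.04 = 0.775, x_B = 0.225.
ΔS_mix = −R(n_A ln x_A + n_B ln x_B) = −8.314 × (1.58 ln 0.775 + 0.46 ln 0.225) = 9.05 J/K.

ΔS_mix = 9.05 J/K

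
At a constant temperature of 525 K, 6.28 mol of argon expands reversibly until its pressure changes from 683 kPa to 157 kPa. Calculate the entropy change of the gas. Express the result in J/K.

For an isothermal ideal gas ΔS_gas = nR ln(P₁/P₂) = 6.28 × 8.314 × ln(683/157) = 76.8 J/K.

ΔS_gas = 76.8 J/K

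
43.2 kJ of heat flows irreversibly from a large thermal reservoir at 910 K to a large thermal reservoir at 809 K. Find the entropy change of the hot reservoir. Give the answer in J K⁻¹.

The hot reservoir loses heat Q, so ΔS_hot = −Q/T_H = −43200/910 = -47.5 J/K.

ΔS_hot = -47.5 J/K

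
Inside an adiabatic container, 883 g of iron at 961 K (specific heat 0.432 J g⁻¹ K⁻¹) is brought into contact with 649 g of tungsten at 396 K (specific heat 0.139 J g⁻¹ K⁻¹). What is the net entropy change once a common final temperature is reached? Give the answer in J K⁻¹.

Energy balance: T_f = (m₁c₁T₁ + m₂c₂T₂)/(m₁c₁ + m₂c₂) = 852.94 K.
ΔS₁ = m₁c₁ ln(T_f/T₁) = 381.456 × ln(852.94/961) = -45.5 J/K.
ΔS₂ = m₂c₂ ln(T_f/T₂) = 90.211 × ln(852.94/396) = 69.22 J/K.
ΔS_total = -45.5 + 69.22 = 23.7 J/K.

ΔS_total = 23.7 J/K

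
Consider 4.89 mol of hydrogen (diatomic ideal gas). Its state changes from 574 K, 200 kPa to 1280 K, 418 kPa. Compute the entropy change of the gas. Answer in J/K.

ΔS = nC_p ln(T₂/T₁) − nR ln(P₂/P₁), with C_p = 7R/2 = 29.1 J mol⁻¹ K⁻¹ for a diatomic ideal gas.
ΔS = 4.89 × [29.1 × ln(1280/574) − 8.314 × ln(418/200)] = 84.1 J/K.

ΔS = 84.1 J/K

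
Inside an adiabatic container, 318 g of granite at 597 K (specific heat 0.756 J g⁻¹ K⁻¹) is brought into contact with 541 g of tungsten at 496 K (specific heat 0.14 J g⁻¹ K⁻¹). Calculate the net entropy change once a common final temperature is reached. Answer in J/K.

Energy balance: T_f = (m₁c₁T₁ + m₂c₂T₂)/(m₁c₁ + m₂c₂) = 572.8 K.
ΔS₁ = m₁c₁ ln(T_f/T₁) = 240.408 × ln(572.8/597) = -9.9468 J/K.
ΔS₂ = m₂c₂ ln(T_f/T₂) = 75.74 × ln(572.8/496) = 10.904 J/K.
ΔS_total = -9.9468 + 10.904 = 0.957 J/K.

ΔS_total = 0.957 J/K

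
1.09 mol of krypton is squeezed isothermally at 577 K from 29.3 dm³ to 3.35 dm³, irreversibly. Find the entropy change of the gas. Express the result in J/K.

Entropy is a state function, so ΔS_gas depends only on the end states.
For an isothermal ideal gas ΔS_gas = nR ln(V₂/V₁) = 1.09 × 8.314 × ln(3.35/29.3) = -19.7 J/K.

ΔS_gas = -19.7 J/K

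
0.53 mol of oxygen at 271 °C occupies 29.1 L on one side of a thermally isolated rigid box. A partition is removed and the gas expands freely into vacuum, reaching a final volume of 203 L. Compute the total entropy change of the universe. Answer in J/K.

ΔS_universe = 8.56 J/K

No heat is exchanged and no work is done, so the ideal-gas temperature stays constant.
Entropy is a state function; using a reversible isothermal path, ΔS_gas = nR ln(V₂/V₁) = 0.53 × 8.314 × ln(203/29.1) = 8.56 J/K.
The insulated surroundings exchange no heat, so ΔS_surr = 0 and ΔS_universe = ΔS_gas.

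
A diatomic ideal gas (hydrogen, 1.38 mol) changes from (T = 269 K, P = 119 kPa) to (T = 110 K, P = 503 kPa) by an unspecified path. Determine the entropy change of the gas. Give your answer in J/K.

ΔS = -52.4 J/K

ΔS = nC_p ln(T₂/T₁) − nR ln(P₂/P₁), with C_p = 7R/2 = 29.1 J mol⁻¹ K⁻¹ for a diatomic ideal gas.
ΔS = 1.38 × [29.1 × ln(110/269) − 8.314 × ln(503/119)] = -52.4 J/K.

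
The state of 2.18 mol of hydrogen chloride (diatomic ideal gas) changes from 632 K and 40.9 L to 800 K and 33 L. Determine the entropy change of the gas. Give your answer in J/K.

Entropy is a state function: ΔS = nC_V ln(T₂/T₁) + nR ln(V₂/V₁), with C_V = 5R/2 = 20.79 J mol⁻¹ K⁻¹ for a diatomic ideal gas.
ΔS = 2.18 × [20.79 × ln(800/632) + 8.314 × ln(33/40.9)] = 6.79 J/K.

ΔS = 6.79 J/K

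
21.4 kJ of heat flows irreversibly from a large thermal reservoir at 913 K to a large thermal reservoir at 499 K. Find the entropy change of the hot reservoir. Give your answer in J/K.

ΔS_hot = -23.4 J/K

The hot reservoir loses heat Q, so ΔS_hot = −Q/T_H = −21400/913 = -23.4 J/K.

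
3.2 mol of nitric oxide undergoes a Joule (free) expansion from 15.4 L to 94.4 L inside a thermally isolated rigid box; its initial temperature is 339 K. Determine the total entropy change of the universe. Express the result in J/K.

ΔS_universe = 48.2 J/K

No heat is exchanged and no work is done, so the ideal-gas temperature stays constant.
Entropy is a state function; using a reversible isothermal path, ΔS_gas = nR ln(V₂/V₁) = 3.2 × 8.314 × ln(94.4/15.4) = 48.2 J/K.
The insulated surroundings exchange no heat, so ΔS_surr = 0 and ΔS_universe = ΔS_gas.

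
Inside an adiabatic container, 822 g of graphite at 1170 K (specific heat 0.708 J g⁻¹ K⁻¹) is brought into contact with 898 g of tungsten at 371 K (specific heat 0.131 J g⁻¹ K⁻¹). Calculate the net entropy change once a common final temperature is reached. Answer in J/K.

ΔS_total = 49.8 J/K

Energy balance: T_f = (m₁c₁T₁ + m₂c₂T₂)/(m₁c₁ + m₂c₂) = 1035.7 K.
ΔS₁ = m₁c₁ ln(T_f/T₁) = 581.976 × ln(1035.7/1170) = -70.99 J/K.
ΔS₂ = m₂c₂ ln(T_f/T₂) = 117.638 × ln(1035.7/371) = 120.8 J/K.
ΔS_total = -70.99 + 120.8 = 49.8 J/K.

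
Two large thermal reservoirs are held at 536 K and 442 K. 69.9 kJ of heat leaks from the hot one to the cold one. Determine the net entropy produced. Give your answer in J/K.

ΔS_hot = −Q/T_H = −69900/536 = -130.4 J/K and ΔS_cold = +Q/T_C = 69900/442 = 158.1 J/K.
ΔS_total = -130.4 + 158.1 = 27.7 J/K, positive as the second law requires.

ΔS_total = 27.7 J/K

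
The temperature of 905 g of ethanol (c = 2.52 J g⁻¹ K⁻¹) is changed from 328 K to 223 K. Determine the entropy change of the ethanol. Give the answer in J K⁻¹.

ΔS = ∫dQ_rev/T = m c ln(T₂/T₁) = 905 × 2.52 × ln(223/328) = -880 J/K.

ΔS = -880 J/K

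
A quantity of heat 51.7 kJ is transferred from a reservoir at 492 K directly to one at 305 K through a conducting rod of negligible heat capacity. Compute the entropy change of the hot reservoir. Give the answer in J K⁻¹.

The hot reservoir loses heat Q, so ΔS_hot = −Q/T_H = −51700/492 = -105 J/K.

ΔS_hot = -105 J/K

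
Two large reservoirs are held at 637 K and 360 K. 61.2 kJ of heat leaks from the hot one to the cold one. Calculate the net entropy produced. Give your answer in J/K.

ΔS_hot = −Q/T_H = −61200/637 = -96.08 J/K and ΔS_cold = +Q/T_C = 61200/360 = 170 J/K.
ΔS_total = -96.08 + 170 = 73.9 J/K, positive as the second law requires.

ΔS_total = 73.9 J/K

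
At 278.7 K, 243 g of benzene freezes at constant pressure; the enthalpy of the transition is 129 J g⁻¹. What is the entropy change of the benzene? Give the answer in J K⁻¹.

ΔS = -112 J/K

Heat released by the substance: Q = −mL = −243 × 129 = −31347 J.
At constant T, ΔS = Q_rev/T = −31347 / 278.7 = -112 J/K.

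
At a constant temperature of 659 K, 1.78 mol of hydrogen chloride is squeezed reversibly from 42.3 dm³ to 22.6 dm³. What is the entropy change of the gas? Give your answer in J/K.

ΔS_gas = -9.28 J/K

For an isothermal ideal gas ΔS_gas = nR ln(V₂/V₁) = 1.78 × 8.314 × ln(22.6/42.3) = -9.28 J/K.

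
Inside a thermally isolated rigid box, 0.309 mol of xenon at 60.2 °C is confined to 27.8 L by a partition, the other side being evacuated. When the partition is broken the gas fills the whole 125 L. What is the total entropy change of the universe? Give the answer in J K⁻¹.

No heat is exchanged and no work is done, so the ideal-gas temperature stays constant.
Entropy is a state function; using a reversible isothermal path, ΔS_gas = nR ln(V₂/V₁) = 0.309 × 8.314 × ln(125/27.8) = 3.86 J/K.
The insulated surroundings exchange no heat, so ΔS_surr = 0 and ΔS_universe = ΔS_gas.

ΔS_universe = 3.86 J/K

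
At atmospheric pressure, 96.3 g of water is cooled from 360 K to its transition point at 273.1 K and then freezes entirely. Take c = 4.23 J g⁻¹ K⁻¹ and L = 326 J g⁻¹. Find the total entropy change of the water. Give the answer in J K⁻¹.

Cooling step: ΔS₁ = m c ln(T_tr/T_i) = 96.3 × 4.23 × ln(273.1/360) = -112.54 J/K.
Phase change: ΔS₂ = −mL/T_tr = −96.3 × 326 / 273.1 = -114.95 J/K.
ΔS_total = (-112.54) + (-114.95) = -227 J/K.

ΔS = -227 J/K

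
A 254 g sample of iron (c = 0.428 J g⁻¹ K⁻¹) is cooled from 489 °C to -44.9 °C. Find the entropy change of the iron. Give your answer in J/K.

ΔS = -131 J/K

In kelvin: T₁ = 762.15 K, T₂ = 228.25 K. ΔS = ∫dQ_rev/T = m c ln(T₂/T₁) = 254 × 0.428 × ln(228.25/762.15) = -131 J/K.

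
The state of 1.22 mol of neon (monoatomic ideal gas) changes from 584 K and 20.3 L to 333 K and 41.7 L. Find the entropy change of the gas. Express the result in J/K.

Entropy is a state function: ΔS = nC_V ln(T₂/T₁) + nR ln(V₂/V₁), with C_V = 3R/2 = 12.47 J mol⁻¹ K⁻¹ for a monoatomic ideal gas.
ΔS = 1.22 × [12.47 × ln(333/584) + 8.314 × ln(41.7/20.3)] = -1.25 J/K.

ΔS = -1.25 J/K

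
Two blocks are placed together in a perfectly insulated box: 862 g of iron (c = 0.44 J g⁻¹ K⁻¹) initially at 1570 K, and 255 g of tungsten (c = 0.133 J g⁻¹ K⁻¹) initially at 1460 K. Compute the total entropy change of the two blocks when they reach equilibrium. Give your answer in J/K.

Energy balance: T_f = (m₁c₁T₁ + m₂c₂T₂)/(m₁c₁ + m₂c₂) = 1561 K.
ΔS₁ = m₁c₁ ln(T_f/T₁) = 379.28 × ln(1561/1570) = -2.1875 J/K.
ΔS₂ = m₂c₂ ln(T_f/T₂) = 33.915 × ln(1561/1460) = 2.268 J/K.
ΔS_total = -2.1875 + 2.268 = 0.0805 J/K.

ΔS_total = 0.0805 J/K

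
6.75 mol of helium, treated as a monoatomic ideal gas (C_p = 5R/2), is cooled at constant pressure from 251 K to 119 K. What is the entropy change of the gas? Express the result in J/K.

ΔS = -105 J/K

At constant pressure, ΔS = nC_p ln(T₂/T₁) with C_p = 5R/2 = 20.79 J mol⁻¹ K⁻¹.
ΔS = 6.75 × 20.79 × ln(119/251) = -105 J/K.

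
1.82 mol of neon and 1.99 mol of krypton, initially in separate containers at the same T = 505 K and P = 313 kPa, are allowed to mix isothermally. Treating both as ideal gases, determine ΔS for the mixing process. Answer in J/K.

ΔS_mix = 21.9 J/K

Mole fractions: x_A = 1.82/3.81 = 0.478, x_B = 0.522.
ΔS_mix = −R(n_A ln x_A + n_B ln x_B) = −8.314 × (1.82 ln 0.478 + 1.99 ln 0.522) = 21.9 J/K.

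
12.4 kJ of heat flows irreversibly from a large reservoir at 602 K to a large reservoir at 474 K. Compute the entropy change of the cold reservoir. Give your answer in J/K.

The cold reservoir gains heat Q, so ΔS_cold = +Q/T_C = 12400/474 = 26.2 J/K.

ΔS_cold = 26.2 J/K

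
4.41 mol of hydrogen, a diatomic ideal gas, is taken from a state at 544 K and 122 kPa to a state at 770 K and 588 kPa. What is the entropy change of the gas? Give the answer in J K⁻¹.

ΔS = nC_p ln(T₂/T₁) − nR ln(P₂/P₁), with C_p = 7R/2 = 29.1 J mol⁻¹ K⁻¹ for a diatomic ideal gas.
ΔS = 4.41 × [29.1 × ln(770/544) − 8.314 × ln(588/122)] = -13.1 J/K.

ΔS = -13.1 J/K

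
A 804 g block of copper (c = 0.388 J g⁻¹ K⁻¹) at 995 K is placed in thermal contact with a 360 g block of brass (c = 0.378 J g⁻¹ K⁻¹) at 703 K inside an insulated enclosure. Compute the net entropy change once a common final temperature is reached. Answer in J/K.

Energy balance: T_f = (m₁c₁T₁ + m₂c₂T₂)/(m₁c₁ + m₂c₂) = 906.31 K.
ΔS₁ = m₁c₁ ln(T_f/T₁) = 311.952 × ln(906.31/995) = -29.124 J/K.
ΔS₂ = m₂c₂ ln(T_f/T₂) = 136.08 × ln(906.31/703) = 34.568 J/K.
ΔS_total = -29.124 + 34.568 = 5.44 J/K.

ΔS_total = 5.44 J/K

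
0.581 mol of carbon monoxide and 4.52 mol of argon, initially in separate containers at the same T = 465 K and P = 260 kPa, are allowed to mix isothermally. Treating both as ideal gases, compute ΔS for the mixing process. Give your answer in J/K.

ΔS_mix = 15 J/K

Mole fractions: x_A = 0.581/5.1 = 0.114, x_B = 0.886.
ΔS_mix = −R(n_A ln x_A + n_B ln x_B) = −8.314 × (0.581 ln 0.114 + 4.52 ln 0.886) = 15 J/K.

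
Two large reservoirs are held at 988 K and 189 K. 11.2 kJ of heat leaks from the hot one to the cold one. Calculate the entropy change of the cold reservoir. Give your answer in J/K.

ΔS_cold = 59.3 J/K

The cold reservoir gains heat Q, so ΔS_cold = +Q/T_C = 11200/189 = 59.3 J/K.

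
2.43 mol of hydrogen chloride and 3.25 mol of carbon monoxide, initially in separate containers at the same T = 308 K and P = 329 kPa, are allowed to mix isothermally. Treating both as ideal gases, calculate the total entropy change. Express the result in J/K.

ΔS_mix = 32.2 J/K

Mole fractions: x_A = 2.43/5.68 = 0.428, x_B = 0.572.
ΔS_mix = −R(n_A ln x_A + n_B ln x_B) = −8.314 × (2.43 ln 0.428 + 3.25 ln 0.572) = 32.2 J/K.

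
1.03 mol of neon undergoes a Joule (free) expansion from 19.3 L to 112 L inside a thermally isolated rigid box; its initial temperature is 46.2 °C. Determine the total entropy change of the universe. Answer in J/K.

ΔS_universe = 15.1 J/K

No heat is exchanged and no work is done, so the ideal-gas temperature stays constant.
Entropy is a state function; using a reversible isothermal path, ΔS_gas = nR ln(V₂/V₁) = 1.03 × 8.314 × ln(112/19.3) = 15.1 J/K.
The insulated surroundings exchange no heat, so ΔS_surr = 0 and ΔS_universe = ΔS_gas.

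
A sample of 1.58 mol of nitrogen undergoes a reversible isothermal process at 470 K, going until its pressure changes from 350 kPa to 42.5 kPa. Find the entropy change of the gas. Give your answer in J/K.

For an isothermal ideal gas ΔS_gas = nR ln(P₁/P₂) = 1.58 × 8.314 × ln(350/42.5) = 27.7 J/K.

ΔS_gas = 27.7 J/K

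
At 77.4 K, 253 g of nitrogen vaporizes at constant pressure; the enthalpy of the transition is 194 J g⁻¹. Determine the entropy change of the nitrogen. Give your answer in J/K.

ΔS = 634 J/K

Heat absorbed by the substance: Q = mL = 253 × 194 = 49082 J.
At constant T, ΔS = Q_rev/T = 49082 / 77.4 = 634 J/K.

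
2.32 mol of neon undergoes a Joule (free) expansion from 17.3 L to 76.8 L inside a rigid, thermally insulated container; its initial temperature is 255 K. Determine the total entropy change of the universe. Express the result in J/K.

ΔS_universe = 28.7 J/K

No heat is exchanged and no work is done, so the ideal-gas temperature stays constant.
Entropy is a state function; using a reversible isothermal path, ΔS_gas = nR ln(V₂/V₁) = 2.32 × 8.314 × ln(76.8/17.3) = 28.7 J/K.
The insulated surroundings exchange no heat, so ΔS_surr = 0 and ΔS_universe = ΔS_gas.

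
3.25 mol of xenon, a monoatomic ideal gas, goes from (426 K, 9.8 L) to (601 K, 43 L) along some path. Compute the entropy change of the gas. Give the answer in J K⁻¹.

Entropy is a state function: ΔS = nC_V ln(T₂/T₁) + nR ln(V₂/V₁), with C_V = 3R/2 = 12.47 J mol⁻¹ K⁻¹ for a monoatomic ideal gas.
ΔS = 3.25 × [12.47 × ln(601/426) + 8.314 × ln(43/9.8)] = 53.9 J/K.

ΔS = 53.9 J/K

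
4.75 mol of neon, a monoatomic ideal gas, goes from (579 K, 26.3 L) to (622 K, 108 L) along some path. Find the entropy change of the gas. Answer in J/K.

Entropy is a state function: ΔS = nC_V ln(T₂/T₁) + nR ln(V₂/V₁), with C_V = 3R/2 = 12.47 J mol⁻¹ K⁻¹ for a monoatomic ideal gas.
ΔS = 4.75 × [12.47 × ln(622/579) + 8.314 × ln(108/26.3)] = 60 J/K.

ΔS = 60 J/K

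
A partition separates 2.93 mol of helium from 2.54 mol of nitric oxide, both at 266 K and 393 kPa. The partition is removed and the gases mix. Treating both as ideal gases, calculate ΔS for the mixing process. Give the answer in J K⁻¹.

ΔS_mix = 31.4 J/K

Mole fractions: x_A = 2.93/5.47 = 0.536, x_B = 0.464.
ΔS_mix = −R(n_A ln x_A + n_B ln x_B) = −8.314 × (2.93 ln 0.536 + 2.54 ln 0.464) = 31.4 J/K.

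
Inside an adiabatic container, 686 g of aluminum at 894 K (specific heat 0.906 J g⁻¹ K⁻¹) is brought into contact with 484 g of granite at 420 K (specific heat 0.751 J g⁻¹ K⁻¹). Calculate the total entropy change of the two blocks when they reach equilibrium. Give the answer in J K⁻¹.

Energy balance: T_f = (m₁c₁T₁ + m₂c₂T₂)/(m₁c₁ + m₂c₂) = 719.08 K.
ΔS₁ = m₁c₁ ln(T_f/T₁) = 621.516 × ln(719.08/894) = -135.32 J/K.
ΔS₂ = m₂c₂ ln(T_f/T₂) = 363.484 × ln(719.08/420) = 195.45 J/K.
ΔS_total = -135.32 + 195.45 = 60.1 J/K.

ΔS_total = 60.1 J/K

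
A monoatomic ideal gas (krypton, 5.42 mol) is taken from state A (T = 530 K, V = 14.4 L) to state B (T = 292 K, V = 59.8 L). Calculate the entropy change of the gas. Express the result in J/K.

Entropy is a state function: ΔS = nC_V ln(T₂/T₁) + nR ln(V₂/V₁), with C_V = 3R/2 = 12.47 J mol⁻¹ K⁻¹ for a monoatomic ideal gas.
ΔS = 5.42 × [12.47 × ln(292/530) + 8.314 × ln(59.8/14.4)] = 23.9 J/K.

ΔS = 23.9 J/K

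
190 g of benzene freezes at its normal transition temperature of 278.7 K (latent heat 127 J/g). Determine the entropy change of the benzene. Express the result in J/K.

Heat released by the substance: Q = −mL = −190 × 127 = −24130 J.
At constant T, ΔS = Q_rev/T = −24130 / 278.7 = -86.6 J/K.

ΔS = -86.6 J/K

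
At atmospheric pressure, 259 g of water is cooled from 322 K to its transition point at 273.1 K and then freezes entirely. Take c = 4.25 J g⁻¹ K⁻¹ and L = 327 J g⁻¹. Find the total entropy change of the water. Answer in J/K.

Cooling step: ΔS₁ = m c ln(T_tr/T_i) = 259 × 4.25 × ln(273.1/322) = -181.3 J/K.
Phase change: ΔS₂ = −mL/T_tr = −259 × 327 / 273.1 = -310.1 J/K.
ΔS_total = (-181.3) + (-310.1) = -491 J/K.

ΔS = -491 J/K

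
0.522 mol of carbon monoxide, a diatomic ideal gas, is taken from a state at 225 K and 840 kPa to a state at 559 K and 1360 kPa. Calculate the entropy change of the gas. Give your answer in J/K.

ΔS = nC_p ln(T₂/T₁) − nR ln(P₂/P₁), with C_p = 7R/2 = 29.1 J mol⁻¹ K⁻¹ for a diatomic ideal gas.
ΔS = 0.522 × [29.1 × ln(559/225) − 8.314 × ln(1360/840)] = 11.7 J/K.

ΔS = 11.7 J/K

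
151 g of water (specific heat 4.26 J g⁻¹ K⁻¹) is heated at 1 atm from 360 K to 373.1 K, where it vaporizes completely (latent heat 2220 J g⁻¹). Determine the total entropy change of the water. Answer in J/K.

ΔS = 921 J/K

Warming step: ΔS₁ = m c ln(T_tr/T_i) = 151 × 4.26 × ln(373.1/360) = 22.99 J/K.
Phase change: ΔS₂ = +mL/T_tr = 151 × 2220 / 373.1 = 898.5 J/K.
ΔS_total = (22.99) + (898.5) = 921 J/K.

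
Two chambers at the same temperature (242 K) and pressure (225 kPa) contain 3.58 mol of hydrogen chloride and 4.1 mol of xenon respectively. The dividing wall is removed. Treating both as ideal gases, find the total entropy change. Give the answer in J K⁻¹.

Mole fractions: x_A = 3.58/7.68 = 0.466, x_B = 0.534.
ΔS_mix = −R(n_A ln x_A + n_B ln x_B) = −8.314 × (3.58 ln 0.466 + 4.1 ln 0.534) = 44.1 J/K.

ΔS_mix = 44.1 J/K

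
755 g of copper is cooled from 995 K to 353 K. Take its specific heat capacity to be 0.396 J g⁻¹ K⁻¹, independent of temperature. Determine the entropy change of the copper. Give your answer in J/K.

ΔS = -310 J/K

ΔS = ∫dQ_rev/T = m c ln(T₂/T₁) = 755 × 0.396 × ln(353/995) = -310 J/K.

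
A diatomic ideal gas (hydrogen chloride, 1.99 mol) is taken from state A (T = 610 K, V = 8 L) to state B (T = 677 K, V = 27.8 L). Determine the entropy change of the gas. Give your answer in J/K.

Entropy is a state function: ΔS = nC_V ln(T₂/T₁) + nR ln(V₂/V₁), with C_V = 5R/2 = 20.79 J mol⁻¹ K⁻¹ for a diatomic ideal gas.
ΔS = 1.99 × [20.79 × ln(677/610) + 8.314 × ln(27.8/8)] = 24.9 J/K.

ΔS = 24.9 J/K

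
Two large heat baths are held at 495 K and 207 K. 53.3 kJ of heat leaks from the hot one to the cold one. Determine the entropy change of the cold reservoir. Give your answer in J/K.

The cold reservoir gains heat Q, so ΔS_cold = +Q/T_C = 53300/207 = 257 J/K.

ΔS_cold = 257 J/K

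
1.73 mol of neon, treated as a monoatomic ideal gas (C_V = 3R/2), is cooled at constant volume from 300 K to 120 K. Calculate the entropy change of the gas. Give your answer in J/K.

ΔS = -19.8 J/K

At constant volume, ΔS = nC_V ln(T₂/T₁) with C_V = 3R/2 = 12.47 J mol⁻¹ K⁻¹.
ΔS = 1.73 × 12.47 × ln(120/300) = -19.8 J/K.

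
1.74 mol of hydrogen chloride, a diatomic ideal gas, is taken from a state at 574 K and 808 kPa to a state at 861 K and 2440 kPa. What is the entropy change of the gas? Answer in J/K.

ΔS = nC_p ln(T₂/T₁) − nR ln(P₂/P₁), with C_p = 7R/2 = 29.1 J mol⁻¹ K⁻¹ for a diatomic ideal gas.
ΔS = 1.74 × [29.1 × ln(861/574) − 8.314 × ln(2440/808)] = 4.54 J/K.

ΔS = 4.54 J/K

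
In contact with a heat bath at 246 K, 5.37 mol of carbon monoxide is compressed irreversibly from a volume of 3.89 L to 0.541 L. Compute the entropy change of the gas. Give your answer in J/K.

Entropy is a state function, so ΔS_gas depends only on the end states.
For an isothermal ideal gas ΔS_gas = nR ln(V₂/V₁) = 5.37 × 8.314 × ln(0.541/3.89) = -88.1 J/K.

ΔS_gas = -88.1 J/K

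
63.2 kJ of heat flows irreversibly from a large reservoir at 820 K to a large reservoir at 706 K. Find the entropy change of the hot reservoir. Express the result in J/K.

ΔS_hot = -77.1 J/K

The hot reservoir loses heat Q, so ΔS_hot = −Q/T_H = −63200/820 = -77.1 J/K.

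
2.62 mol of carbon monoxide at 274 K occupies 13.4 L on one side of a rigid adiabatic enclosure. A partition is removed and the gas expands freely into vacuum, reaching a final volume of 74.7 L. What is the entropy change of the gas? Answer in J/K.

No heat is exchanged and no work is done, so the ideal-gas temperature stays constant.
Entropy is a state function; using a reversible isothermal path, ΔS_gas = nR ln(V₂/V₁) = 2.62 × 8.314 × ln(74.7/13.4) = 37.4 J/K.

ΔS_gas = 37.4 J/K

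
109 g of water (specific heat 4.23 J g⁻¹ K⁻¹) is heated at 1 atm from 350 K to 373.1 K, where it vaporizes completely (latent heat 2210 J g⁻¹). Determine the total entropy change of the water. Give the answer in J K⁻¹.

Warming step: ΔS₁ = m c ln(T_tr/T_i) = 109 × 4.23 × ln(373.1/350) = 29.47 J/K.
Phase change: ΔS₂ = +mL/T_tr = 109 × 2210 / 373.1 = 645.6 J/K.
ΔS_total = (29.47) + (645.6) = 675 J/K.

ΔS = 675 J/K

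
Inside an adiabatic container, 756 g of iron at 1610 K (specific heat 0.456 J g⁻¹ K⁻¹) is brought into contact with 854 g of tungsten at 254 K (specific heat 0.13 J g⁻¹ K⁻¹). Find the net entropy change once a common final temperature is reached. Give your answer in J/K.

ΔS_total = 100 J/K

Energy balance: T_f = (m₁c₁T₁ + m₂c₂T₂)/(m₁c₁ + m₂c₂) = 1279.7 K.
ΔS₁ = m₁c₁ ln(T_f/T₁) = 344.736 × ln(1279.7/1610) = -79.16 J/K.
ΔS₂ = m₂c₂ ln(T_f/T₂) = 111.02 × ln(1279.7/254) = 179.5 J/K.
ΔS_total = -79.16 + 179.5 = 100 J/K.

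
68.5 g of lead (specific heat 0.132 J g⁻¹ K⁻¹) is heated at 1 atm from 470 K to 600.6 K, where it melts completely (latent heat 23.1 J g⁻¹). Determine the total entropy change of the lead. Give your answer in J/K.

ΔS = 4.85 J/K

Warming step: ΔS₁ = m c ln(T_tr/T_i) = 68.5 × 0.132 × ln(600.6/470) = 2.217 J/K.
Phase change: ΔS₂ = +mL/T_tr = 68.5 × 23.1 / 600.6 = 2.635 J/K.
ΔS_total = (2.217) + (2.635) = 4.85 J/K.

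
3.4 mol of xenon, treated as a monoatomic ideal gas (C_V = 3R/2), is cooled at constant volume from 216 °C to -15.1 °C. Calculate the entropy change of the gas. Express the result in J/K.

ΔS = -27.1 J/K

In kelvin: T₁ = 489.15 K, T₂ = 258.05 K. At constant volume, ΔS = nC_V ln(T₂/T₁) with C_V = 3R/2 = 12.47 J mol⁻¹ K⁻¹.
ΔS = 3.4 × 12.47 × ln(258.05/489.15) = -27.1 J/K.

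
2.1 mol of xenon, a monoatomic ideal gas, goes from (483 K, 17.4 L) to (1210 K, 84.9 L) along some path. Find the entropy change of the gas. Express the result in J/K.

Entropy is a state function: ΔS = nC_V ln(T₂/T₁) + nR ln(V₂/V₁), with C_V = 3R/2 = 12.47 J mol⁻¹ K⁻¹ for a monoatomic ideal gas.
ΔS = 2.1 × [12.47 × ln(1210/483) + 8.314 × ln(84.9/17.4)] = 51.7 J/K.

ΔS = 51.7 J/K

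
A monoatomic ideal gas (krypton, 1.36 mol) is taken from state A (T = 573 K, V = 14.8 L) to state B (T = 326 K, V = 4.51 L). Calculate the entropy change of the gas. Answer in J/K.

Entropy is a state function: ΔS = nC_V ln(T₂/T₁) + nR ln(V₂/V₁), with C_V = 3R/2 = 12.47 J mol⁻¹ K⁻¹ for a monoatomic ideal gas.
ΔS = 1.36 × [12.47 × ln(326/573) + 8.314 × ln(4.51/14.8)] = -23 J/K.

ΔS = -23 J/K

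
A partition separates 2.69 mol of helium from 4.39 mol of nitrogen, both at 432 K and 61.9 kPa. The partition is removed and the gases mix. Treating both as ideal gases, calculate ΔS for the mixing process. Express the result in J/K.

Mole fractions: x_A = 2.69/7.08 = 0.38, x_B = 0.62.
ΔS_mix = −R(n_A ln x_A + n_B ln x_B) = −8.314 × (2.69 ln 0.38 + 4.39 ln 0.62) = 39.1 J/K.

ΔS_mix = 39.1 J/K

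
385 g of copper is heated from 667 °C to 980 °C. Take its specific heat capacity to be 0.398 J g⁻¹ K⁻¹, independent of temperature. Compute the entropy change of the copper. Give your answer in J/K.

ΔS = 44 J/K

In kelvin: T₁ = 940.15 K, T₂ = 1253.15 K. ΔS = ∫dQ_rev/T = m c ln(T₂/T₁) = 385 × 0.398 × ln(1253.15/940.15) = 44 J/K.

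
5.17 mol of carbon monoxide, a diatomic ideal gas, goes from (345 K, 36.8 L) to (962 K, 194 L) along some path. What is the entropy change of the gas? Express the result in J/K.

Entropy is a state function: ΔS = nC_V ln(T₂/T₁) + nR ln(V₂/V₁), with C_V = 5R/2 = 20.79 J mol⁻¹ K⁻¹ for a diatomic ideal gas.
ΔS = 5.17 × [20.79 × ln(962/345) + 8.314 × ln(194/36.8)] = 182 J/K.

ΔS = 182 J/K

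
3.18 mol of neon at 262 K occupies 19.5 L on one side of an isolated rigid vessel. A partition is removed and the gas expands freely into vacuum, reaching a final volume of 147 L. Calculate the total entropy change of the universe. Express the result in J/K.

For an ideal gas in free expansion Q = 0 and W = 0, so T is unchanged.
Entropy is a state function; using a reversible isothermal path, ΔS_gas = nR ln(V₂/V₁) = 3.18 × 8.314 × ln(147/19.5) = 53.4 J/K.
The insulated surroundings exchange no heat, so ΔS_surr = 0 and ΔS_universe = ΔS_gas.

ΔS_universe = 53.4 J/K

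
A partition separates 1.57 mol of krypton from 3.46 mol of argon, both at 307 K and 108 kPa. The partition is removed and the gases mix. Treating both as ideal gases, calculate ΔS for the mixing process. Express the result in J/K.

ΔS_mix = 26 J/K

Mole fractions: x_A = 1.57/5.03 = 0.312, x_B = 0.688.
ΔS_mix = −R(n_A ln x_A + n_B ln x_B) = −8.314 × (1.57 ln 0.312 + 3.46 ln 0.688) = 26 J/K.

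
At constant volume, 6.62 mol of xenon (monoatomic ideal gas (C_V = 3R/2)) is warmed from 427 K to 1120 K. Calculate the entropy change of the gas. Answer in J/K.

At constant volume, ΔS = nC_V ln(T₂/T₁) with C_V = 3R/2 = 12.47 J mol⁻¹ K⁻¹.
ΔS = 6.62 × 12.47 × ln(1120/427) = 79.6 J/K.

ΔS = 79.6 J/K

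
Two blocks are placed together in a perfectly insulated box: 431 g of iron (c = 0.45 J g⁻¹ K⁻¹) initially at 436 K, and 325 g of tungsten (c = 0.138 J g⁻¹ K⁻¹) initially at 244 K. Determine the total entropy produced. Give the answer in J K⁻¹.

ΔS_total = 5.42 J/K

Energy balance: T_f = (m₁c₁T₁ + m₂c₂T₂)/(m₁c₁ + m₂c₂) = 399.94 K.
ΔS₁ = m₁c₁ ln(T_f/T₁) = 193.95 × ln(399.94/436) = -16.74 J/K.
ΔS₂ = m₂c₂ ln(T_f/T₂) = 44.85 × ln(399.94/244) = 22.16 J/K.
ΔS_total = -16.74 + 22.16 = 5.42 J/K.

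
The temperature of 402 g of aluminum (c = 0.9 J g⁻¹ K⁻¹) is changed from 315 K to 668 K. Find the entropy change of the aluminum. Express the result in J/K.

ΔS = ∫dQ_rev/T = m c ln(T₂/T₁) = 402 × 0.9 × ln(668/315) = 272 J/K.

ΔS = 272 J/K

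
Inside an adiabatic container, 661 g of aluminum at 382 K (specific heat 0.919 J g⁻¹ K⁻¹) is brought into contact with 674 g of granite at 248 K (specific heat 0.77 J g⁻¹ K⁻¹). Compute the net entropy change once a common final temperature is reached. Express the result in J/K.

Energy balance: T_f = (m₁c₁T₁ + m₂c₂T₂)/(m₁c₁ + m₂c₂) = 320.26 K.
ΔS₁ = m₁c₁ ln(T_f/T₁) = 607.459 × ln(320.26/382) = -107.1 J/K.
ΔS₂ = m₂c₂ ln(T_f/T₂) = 518.98 × ln(320.26/248) = 132.7 J/K.
ΔS_total = -107.1 + 132.7 = 25.6 J/K.

ΔS_total = 25.6 J/K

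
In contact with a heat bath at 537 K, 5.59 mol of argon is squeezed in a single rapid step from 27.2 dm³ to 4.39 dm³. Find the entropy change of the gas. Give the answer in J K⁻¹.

ΔS_gas = -84.8 J/K

Entropy is a state function, so ΔS_gas depends only on the end states.
For an isothermal ideal gas ΔS_gas = nR ln(V₂/V₁) = 5.59 × 8.314 × ln(4.39/27.2) = -84.8 J/K.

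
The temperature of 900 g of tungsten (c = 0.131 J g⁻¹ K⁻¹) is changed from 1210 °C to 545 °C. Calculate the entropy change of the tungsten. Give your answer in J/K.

In kelvin: T₁ = 1483.15 K, T₂ = 818.15 K. ΔS = ∫dQ_rev/T = m c ln(T₂/T₁) = 900 × 0.131 × ln(818.15/1483.15) = -70.1 J/K.

ΔS = -70.1 J/K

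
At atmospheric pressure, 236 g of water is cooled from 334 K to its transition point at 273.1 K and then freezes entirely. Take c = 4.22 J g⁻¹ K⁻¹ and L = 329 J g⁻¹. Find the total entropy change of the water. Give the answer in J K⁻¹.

ΔS = -485 J/K

Cooling step: ΔS₁ = m c ln(T_tr/T_i) = 236 × 4.22 × ln(273.1/334) = -200.5 J/K.
Phase change: ΔS₂ = −mL/T_tr = −236 × 329 / 273.1 = -284.3 J/K.
ΔS_total = (-200.5) + (-284.3) = -485 J/K.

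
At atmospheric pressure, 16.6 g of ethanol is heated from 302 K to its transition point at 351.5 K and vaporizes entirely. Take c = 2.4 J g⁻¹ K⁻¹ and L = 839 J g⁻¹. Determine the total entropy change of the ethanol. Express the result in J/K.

ΔS = 45.7 J/K

Warming step: ΔS₁ = m c ln(T_tr/T_i) = 16.6 × 2.4 × ln(351.5/302) = 6.047 J/K.
Phase change: ΔS₂ = +mL/T_tr = 16.6 × 839 / 351.5 = 39.62 J/K.
ΔS_total = (6.047) + (39.62) = 45.7 J/K.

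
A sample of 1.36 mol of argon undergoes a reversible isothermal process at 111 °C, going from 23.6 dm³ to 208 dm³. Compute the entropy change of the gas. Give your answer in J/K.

For an isothermal ideal gas ΔS_gas = nR ln(V₂/V₁) = 1.36 × 8.314 × ln(208/23.6) = 24.6 J/K.

ΔS_gas = 24.6 J/K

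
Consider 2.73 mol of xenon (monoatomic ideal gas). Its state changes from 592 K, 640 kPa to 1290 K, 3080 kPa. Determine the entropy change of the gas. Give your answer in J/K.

ΔS = 8.53 J/K

ΔS = nC_p ln(T₂/T₁) − nR ln(P₂/P₁), with C_p = 5R/2 = 20.79 J mol⁻¹ K⁻¹ for a monoatomic ideal gas.
ΔS = 2.73 × [20.79 × ln(1290/592) − 8.314 × ln(3080/640)] = 8.53 J/K.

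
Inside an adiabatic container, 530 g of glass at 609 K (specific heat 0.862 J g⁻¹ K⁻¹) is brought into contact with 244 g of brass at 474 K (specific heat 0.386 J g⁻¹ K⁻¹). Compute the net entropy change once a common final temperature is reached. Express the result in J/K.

Energy balance: T_f = (m₁c₁T₁ + m₂c₂T₂)/(m₁c₁ + m₂c₂) = 585.93 K.
ΔS₁ = m₁c₁ ln(T_f/T₁) = 456.86 × ln(585.93/609) = -17.65 J/K.
ΔS₂ = m₂c₂ ln(T_f/T₂) = 94.184 × ln(585.93/474) = 19.97 J/K.
ΔS_total = -17.65 + 19.97 = 2.32 J/K.

ΔS_total = 2.32 J/K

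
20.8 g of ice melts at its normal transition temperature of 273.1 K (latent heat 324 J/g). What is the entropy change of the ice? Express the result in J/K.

ΔS = 24.7 J/K

Heat absorbed by the substance: Q = mL = 20.8 × 324 = 6739.2 J.
At constant T, ΔS = Q_rev/T = 6739.2 / 273.1 = 24.7 J/K.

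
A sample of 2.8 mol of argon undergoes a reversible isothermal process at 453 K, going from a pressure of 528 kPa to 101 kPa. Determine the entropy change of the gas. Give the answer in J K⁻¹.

ΔS_gas = 38.5 J/K

For an isothermal ideal gas ΔS_gas = nR ln(P₁/P₂) = 2.8 × 8.314 × ln(528/101) = 38.5 J/K.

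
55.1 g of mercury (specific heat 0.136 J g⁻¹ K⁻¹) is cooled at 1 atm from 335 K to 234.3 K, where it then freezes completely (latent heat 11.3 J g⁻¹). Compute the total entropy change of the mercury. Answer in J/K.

ΔS = -5.34 J/K

Cooling step: ΔS₁ = m c ln(T_tr/T_i) = 55.1 × 0.136 × ln(234.3/335) = -2.679 J/K.
Phase change: ΔS₂ = −mL/T_tr = −55.1 × 11.3 / 234.3 = -2.657 J/K.
ΔS_total = (-2.679) + (-2.657) = -5.34 J/K.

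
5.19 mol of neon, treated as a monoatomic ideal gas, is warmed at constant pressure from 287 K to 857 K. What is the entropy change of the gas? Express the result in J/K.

ΔS = 118 J/K

At constant pressure, ΔS = nC_p ln(T₂/T₁) with C_p = 5R/2 = 20.79 J mol⁻¹ K⁻¹.
ΔS = 5.19 × 20.79 × ln(857/287) = 118 J/K.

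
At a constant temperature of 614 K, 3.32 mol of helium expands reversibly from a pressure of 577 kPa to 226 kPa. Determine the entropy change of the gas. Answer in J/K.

ΔS_gas = 25.9 J/K

For an isothermal ideal gas ΔS_gas = nR ln(P₁/P₂) = 3.32 × 8.314 × ln(577/226) = 25.9 J/K.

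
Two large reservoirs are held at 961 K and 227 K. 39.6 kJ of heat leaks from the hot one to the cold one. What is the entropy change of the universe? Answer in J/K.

ΔS_hot = −Q/T_H = −39600/961 = -41.21 J/K and ΔS_cold = +Q/T_C = 39600/227 = 174.4 J/K.
ΔS_total = -41.21 + 174.4 = 133 J/K, positive as the second law requires.

ΔS_total = 133 J/K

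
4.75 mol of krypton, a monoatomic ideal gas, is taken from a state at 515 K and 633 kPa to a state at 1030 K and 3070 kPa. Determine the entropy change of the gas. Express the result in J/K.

ΔS = 6.08 J/K

ΔS = nC_p ln(T₂/T₁) − nR ln(P₂/P₁), with C_p = 5R/2 = 20.79 J mol⁻¹ K⁻¹ for a monoatomic ideal gas.
ΔS = 4.75 × [20.79 × ln(1030/515) − 8.314 × ln(3070/633)] = 6.08 J/K.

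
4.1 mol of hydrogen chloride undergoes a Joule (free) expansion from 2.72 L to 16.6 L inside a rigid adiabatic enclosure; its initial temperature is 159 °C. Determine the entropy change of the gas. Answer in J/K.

No heat is exchanged and no work is done, so the ideal-gas temperature stays constant.
Entropy is a state function; using a reversible isothermal path, ΔS_gas = nR ln(V₂/V₁) = 4.1 × 8.314 × ln(16.6/2.72) = 61.7 J/K.

ΔS_gas = 61.7 J/K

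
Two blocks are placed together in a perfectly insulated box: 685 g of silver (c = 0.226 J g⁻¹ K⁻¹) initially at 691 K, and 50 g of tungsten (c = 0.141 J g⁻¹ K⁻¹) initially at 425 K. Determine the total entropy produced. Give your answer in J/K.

ΔS_total = 0.69 J/K

Energy balance: T_f = (m₁c₁T₁ + m₂c₂T₂)/(m₁c₁ + m₂c₂) = 679.41 K.
ΔS₁ = m₁c₁ ln(T_f/T₁) = 154.81 × ln(679.41/691) = -2.6177 J/K.
ΔS₂ = m₂c₂ ln(T_f/T₂) = 7.05 × ln(679.41/425) = 3.3074 J/K.
ΔS_total = -2.6177 + 3.3074 = 0.69 J/K.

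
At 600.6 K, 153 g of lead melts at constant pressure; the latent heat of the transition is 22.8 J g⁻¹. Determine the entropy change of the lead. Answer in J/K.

Heat absorbed by the substance: Q = mL = 153 × 22.8 = 3488.4 J.
At constant T, ΔS = Q_rev/T = 3488.4 / 600.6 = 5.81 J/K.

ΔS = 5.81 J/K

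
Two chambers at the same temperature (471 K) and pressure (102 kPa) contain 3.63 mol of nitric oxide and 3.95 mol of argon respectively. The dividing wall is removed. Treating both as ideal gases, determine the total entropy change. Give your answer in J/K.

ΔS_mix = 43.6 J/K

Mole fractions: x_A = 3.63/7.58 = 0.479, x_B = 0.521.
ΔS_mix = −R(n_A ln x_A + n_B ln x_B) = −8.314 × (3.63 ln 0.479 + 3.95 ln 0.521) = 43.6 J/K.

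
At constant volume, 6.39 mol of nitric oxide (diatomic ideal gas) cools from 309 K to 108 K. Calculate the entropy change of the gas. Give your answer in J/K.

ΔS = -140 J/K

At constant volume, ΔS = nC_V ln(T₂/T₁) with C_V = 5R/2 = 20.79 J mol⁻¹ K⁻¹.
ΔS = 6.39 × 20.79 × ln(108/309) = -140 J/K.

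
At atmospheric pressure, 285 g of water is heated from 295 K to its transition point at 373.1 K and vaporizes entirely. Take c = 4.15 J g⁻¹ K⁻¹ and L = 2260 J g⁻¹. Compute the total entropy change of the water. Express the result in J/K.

Warming step: ΔS₁ = m c ln(T_tr/T_i) = 285 × 4.15 × ln(373.1/295) = 277.8 J/K.
Phase change: ΔS₂ = +mL/T_tr = 285 × 2260 / 373.1 = 1726 J/K.
ΔS_total = (277.8) + (1726) = 2000 J/K.

ΔS = 2000 J/K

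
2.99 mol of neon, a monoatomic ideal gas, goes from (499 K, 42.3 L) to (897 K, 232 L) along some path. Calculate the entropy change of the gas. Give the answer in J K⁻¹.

Entropy is a state function: ΔS = nC_V ln(T₂/T₁) + nR ln(V₂/V₁), with C_V = 3R/2 = 12.47 J mol⁻¹ K⁻¹ for a monoatomic ideal gas.
ΔS = 2.99 × [12.47 × ln(897/499) + 8.314 × ln(232/42.3)] = 64.2 J/K.

ΔS = 64.2 J/K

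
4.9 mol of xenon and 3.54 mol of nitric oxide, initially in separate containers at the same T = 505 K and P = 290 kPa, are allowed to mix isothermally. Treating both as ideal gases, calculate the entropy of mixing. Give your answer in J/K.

ΔS_mix = 47.7 J/K

Mole fractions: x_A = 4.9/8.44 = 0.581, x_B = 0.419.
ΔS_mix = −R(n_A ln x_A + n_B ln x_B) = −8.314 × (4.9 ln 0.581 + 3.54 ln 0.419) = 47.7 J/K.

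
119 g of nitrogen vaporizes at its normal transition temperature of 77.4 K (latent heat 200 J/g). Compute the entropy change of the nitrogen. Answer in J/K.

Heat absorbed by the substance: Q = mL = 119 × 200 = 23800 J.
At constant T, ΔS = Q_rev/T = 23800 / 77.4 = 307 J/K.

ΔS = 307 J/K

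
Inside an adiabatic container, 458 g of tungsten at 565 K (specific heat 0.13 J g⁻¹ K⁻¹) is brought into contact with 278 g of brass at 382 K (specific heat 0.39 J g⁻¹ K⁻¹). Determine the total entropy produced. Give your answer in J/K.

Energy balance: T_f = (m₁c₁T₁ + m₂c₂T₂)/(m₁c₁ + m₂c₂) = 446.87 K.
ΔS₁ = m₁c₁ ln(T_f/T₁) = 59.54 × ln(446.87/565) = -13.97 J/K.
ΔS₂ = m₂c₂ ln(T_f/T₂) = 108.42 × ln(446.87/382) = 17.01 J/K.
ΔS_total = -13.97 + 17.01 = 3.04 J/K.

ΔS_total = 3.04 J/K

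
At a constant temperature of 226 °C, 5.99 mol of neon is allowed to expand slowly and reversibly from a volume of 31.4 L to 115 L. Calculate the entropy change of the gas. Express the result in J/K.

For an isothermal ideal gas ΔS_gas = nR ln(V₂/V₁) = 5.99 × 8.314 × ln(115/31.4) = 64.6 J/K.

ΔS_gas = 64.6 J/K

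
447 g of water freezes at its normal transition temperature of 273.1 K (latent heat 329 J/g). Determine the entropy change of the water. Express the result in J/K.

Heat released by the substance: Q = −mL = −447 × 329 = −147063 J.
At constant T, ΔS = Q_rev/T = −147063 / 273.1 = -538 J/K.

ΔS = -538 J/K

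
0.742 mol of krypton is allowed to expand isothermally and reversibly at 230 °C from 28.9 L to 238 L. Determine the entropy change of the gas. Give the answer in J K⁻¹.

ΔS_gas = 13 J/K

For an isothermal ideal gas ΔS_gas = nR ln(V₂/V₁) = 0.742 × 8.314 × ln(238/28.9) = 13 J/K.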